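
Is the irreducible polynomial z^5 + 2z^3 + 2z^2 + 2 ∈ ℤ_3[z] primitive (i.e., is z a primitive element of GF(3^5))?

No

Write f(z) = z^5 + 2z^3 + 2z^2 + 2.
|GF(3^5)^×| = 3^5 − 1 = 242. Prime factorization: 242 = 2·11^2.
f is primitive ⇔ z has order 242 in GF(3)[z]/(f), i.e. z^(242/q) ≠ 1 for each prime q | 242.
z^(121) mod f = 1
z^(22) mod f = z^2 + z + 2.
Since z^(121) = 1, the order of z divides 121 < 242; not primitive.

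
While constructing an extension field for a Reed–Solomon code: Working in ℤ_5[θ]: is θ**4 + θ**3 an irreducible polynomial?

No

Write g(θ) = θ**4 + θ**3.
Check for roots in ℤ_5: g(0) = 0 → root; g(1) = 2; g(2) = 4; g(3) = 3; g(4) = 0 → root.
g(0) = 0, so (θ) divides g(θ); g is reducible.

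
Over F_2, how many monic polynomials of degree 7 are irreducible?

x^(2^7) − x is the product of all monic irreducibles of degree dividing 7; Möbius inversion gives N = (1/7) Σ μ(7/d)·2^d.
Divisors of 7: 1, 7; μ(7/d) for each: -1, 1.
Σ = − 2^1 + 2^7 = 126.
N = 126/7 = 18.

18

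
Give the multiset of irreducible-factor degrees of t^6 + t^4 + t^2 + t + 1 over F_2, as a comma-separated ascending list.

Write h(t) = t^6 + t^4 + t^2 + t + 1.
Roots in F_2: h(0) = 1; h(1) = 1.
Complete factorization: h(t) = (t^6 + t^4 + t^2 + t + 1).
Factor degrees with multiplicity: 6 = 6.

6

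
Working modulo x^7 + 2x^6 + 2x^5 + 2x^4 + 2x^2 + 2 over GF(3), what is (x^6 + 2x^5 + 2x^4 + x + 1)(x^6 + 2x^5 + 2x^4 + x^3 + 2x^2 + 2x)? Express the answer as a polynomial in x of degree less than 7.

Multiply in GF(3)[x]: (x^6 + 2x^5 + 2x^4 + x + 1)·(x^6 + 2x^5 + 2x^4 + x^3 + 2x^2 + 2x) = x^12 + x^11 + 2x^10 + 2x^8 + 2x^6 + 2x^5 + x^2 + 2x.
Reduce using x^7 ≡ x^6 + x^5 + x^4 + x^2 + 1 (mod x^7 + 2x^6 + 2x^5 + 2x^4 + 2x^2 + 2).
Reduced: 2x^5 + 2x^4 + x^3 + x^2 + x + 1.

2x^5 + 2x^4 + x^3 + x^2 + x + 1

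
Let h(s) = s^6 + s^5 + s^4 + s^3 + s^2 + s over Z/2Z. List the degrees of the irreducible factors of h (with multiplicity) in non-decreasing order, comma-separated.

Roots in Z/2Z: h(0) = 0 → root; h(1) = 0 → root.
Linear factors from roots: (s), (s + 1).
Complete factorization: h(s) = (s)·(s + 1)·(s^2 + s + 1)^2.
Factor degrees with multiplicity: 1 + 1 + 2 + 2 = 6.

1, 1, 2, 2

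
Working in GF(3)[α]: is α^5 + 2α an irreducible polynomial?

No

Write h(α) = α^5 + 2α.
Check for roots in GF(3): h(0) = 0 → root; h(1) = 0 → root; h(2) = 0 → root.
h(0) = 0, so (α) divides h(α); h is reducible.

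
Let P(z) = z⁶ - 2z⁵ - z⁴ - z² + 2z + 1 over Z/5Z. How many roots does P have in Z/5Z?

Evaluate at each of the 5 elements of Z/5Z:
P(0) = 1; P(1) = 0 → root; P(2) = 0 → root; P(3) = 0 → root; P(4) = 0 → root.
Roots: {1, 2, 3, 4}.

4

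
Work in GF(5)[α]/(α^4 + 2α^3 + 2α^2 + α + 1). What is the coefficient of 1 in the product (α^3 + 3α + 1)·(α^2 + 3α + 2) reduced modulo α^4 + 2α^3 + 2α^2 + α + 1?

1

Multiply in GF(5)[α]: (α^3 + 3α + 1)·(α^2 + 3α + 2) = α^5 + 3α^4 + 4α + 2.
Reduce using α^4 ≡ 3α^3 + 3α^2 + 4α + 4 (mod α^4 + 2α^3 + 2α^2 + α + 1).
Reduced: α^3 + 2α^2 + 2α + 1.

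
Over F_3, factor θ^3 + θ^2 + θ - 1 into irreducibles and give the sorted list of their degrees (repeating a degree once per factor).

3

Write f(θ) = θ^3 + θ^2 + θ - 1.
Roots in F_3: f(0) = 2; f(1) = 2; f(2) = 1.
Complete factorization: f(θ) = (θ^3 + θ^2 + θ - 1).
Factor degrees with multiplicity: 3 = 3.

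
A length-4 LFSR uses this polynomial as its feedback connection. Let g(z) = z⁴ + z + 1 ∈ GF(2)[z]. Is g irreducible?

Yes

Check for roots in GF(2): g(0) = 1; g(1) = 1.
No roots, so no linear factors.
Monic irreducibles of degree 2 over GF(2): z² + z + 1.
None of them divide g (all give nonzero remainder).
No irreducible factor of degree ≤ 2 exists, so g is irreducible over GF(2).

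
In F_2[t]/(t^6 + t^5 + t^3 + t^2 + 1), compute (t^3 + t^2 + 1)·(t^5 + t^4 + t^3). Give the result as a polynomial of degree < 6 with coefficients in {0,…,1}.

Multiply in F_2[t]: (t^3 + t^2 + 1)·(t^5 + t^4 + t^3) = t^8 + t^4 + t^3.
Reduce using t^6 ≡ t^5 + t^3 + t^2 + 1 (mod t^6 + t^5 + t^3 + t^2 + 1).
Reduced: t^4 + t^3 + t + 1.

t^4 + t^3 + t + 1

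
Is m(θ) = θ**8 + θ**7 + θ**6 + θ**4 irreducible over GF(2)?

Check for roots in GF(2): m(0) = 0 → root; m(1) = 0 → root.
m(0) = 0, so (θ) divides m(θ); m is reducible.

No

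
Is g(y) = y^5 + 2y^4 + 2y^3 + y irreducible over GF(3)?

No

Check for roots in GF(3): g(0) = 0 → root; g(1) = 0 → root; g(2) = 1.
g(0) = 0, so (y) divides g(y); g is reducible.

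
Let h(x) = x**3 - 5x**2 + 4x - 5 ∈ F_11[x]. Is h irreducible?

Check each element of F_11 for a root: h(0)=6, h(1)=6, h(2)=2, h(3)=0, h(4)=6, h(5)=4, h(6)=0, h(7)=0, h(8)=10, h(9)=3, h(10)=7.
h(3) = 0, so (x − 3) divides h(x); h is reducible.

No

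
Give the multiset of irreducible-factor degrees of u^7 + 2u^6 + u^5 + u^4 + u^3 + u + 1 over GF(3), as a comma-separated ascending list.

Write h(u) = u^7 + 2u^6 + u^5 + u^4 + u^3 + u + 1.
Roots in GF(3): h(0) = 1; h(1) = 2; h(2) = 0 → root.
Linear factors from roots: (u + 1).
Complete factorization: h(u) = (u + 1)^2·(u^2 + 1)·(u^3 + 2u + 1).
Factor degrees with multiplicity: 1 + 1 + 2 + 3 = 7.

1, 1, 2, 3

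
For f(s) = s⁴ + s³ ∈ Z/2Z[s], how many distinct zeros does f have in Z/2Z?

2

Evaluate at each of the 2 elements of Z/2Z:
f(0) = 0 → root; f(1) = 0 → root.
Roots: {0, 1}.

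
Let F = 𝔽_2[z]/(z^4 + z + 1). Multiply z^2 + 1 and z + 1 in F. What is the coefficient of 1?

Multiply in 𝔽_2[z]: (z^2 + 1)·(z + 1) = z^3 + z^2 + z + 1.
Reduced: z^3 + z^2 + z + 1.

1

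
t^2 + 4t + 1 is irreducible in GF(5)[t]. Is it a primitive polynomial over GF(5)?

Write f(t) = t^2 + 4t + 1.
|GF(5^2)^×| = 5^2 − 1 = 24. Prime factorization: 24 = 2^3·3.
f is primitive ⇔ t has order 24 in GF(5)[t]/(f), i.e. t^(24/q) ≠ 1 for each prime q | 24.
t^(12) mod f = 1
t^(8) mod f = t + 4.
Since t^(12) = 1, the order of t divides 12 < 24; not primitive.

No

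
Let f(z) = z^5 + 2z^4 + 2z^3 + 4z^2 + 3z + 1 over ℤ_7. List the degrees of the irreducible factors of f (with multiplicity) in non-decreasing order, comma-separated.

Complete factorization: f(z) = (z^5 + 2z^4 + 2z^3 + 4z^2 + 3z + 1).
Factor degrees with multiplicity: 5 = 5.

5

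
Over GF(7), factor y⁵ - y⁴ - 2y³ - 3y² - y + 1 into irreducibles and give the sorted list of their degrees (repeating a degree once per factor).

5

Write h(y) = y⁵ - y⁴ - 2y³ - 3y² - y + 1.
Complete factorization: h(y) = (y⁵ - y⁴ - 2y³ - 3y² - y + 1).
Factor degrees with multiplicity: 5 = 5.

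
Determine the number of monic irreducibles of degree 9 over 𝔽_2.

By the necklace-counting formula, N_2(9) = (1/9) Σ_{d|9} μ(9/d)·2^d.
Divisors of 9: 1, 3, 9; μ(9/d) for each: 0, -1, 1.
Σ = − 2^3 + 2^9 = 504.
N = 504/9 = 56.

56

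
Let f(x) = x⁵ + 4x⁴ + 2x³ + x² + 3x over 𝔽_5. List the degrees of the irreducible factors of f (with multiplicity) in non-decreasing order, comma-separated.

1, 2, 2

Roots in 𝔽_5: f(0) = 0 → root; f(1) = 1; f(2) = 2; f(3) = 4; f(4) = 4.
Linear factors from roots: (x).
Complete factorization: f(x) = (x)·(x² + x + 1)·(x² + 3x + 3).
Factor degrees with multiplicity: 1 + 2 + 2 = 5.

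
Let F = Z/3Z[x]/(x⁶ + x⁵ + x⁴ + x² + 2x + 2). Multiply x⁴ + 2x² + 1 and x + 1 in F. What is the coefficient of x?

Multiply in Z/3Z[x]: (x⁴ + 2x² + 1)·(x + 1) = x⁵ + x⁴ + 2x³ + 2x² + x + 1.
Reduced: x⁵ + x⁴ + 2x³ + 2x² + x + 1.

1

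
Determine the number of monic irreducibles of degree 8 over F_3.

Gauss's count: N_{3}(8) = (1/8) Σ_{d|8} μ(8/d)·3^d.
Divisors of 8: 1, 2, 4, 8; μ(8/d) for each: 0, 0, -1, 1.
Σ = − 3^4 + 3^8 = 6480.
N = 6480/8 = 810.

810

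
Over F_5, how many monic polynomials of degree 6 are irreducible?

x^(5^6) − x is the product of all monic irreducibles of degree dividing 6; Möbius inversion gives N = (1/6) Σ μ(6/d)·5^d.
Divisors of 6: 1, 2, 3, 6; μ(6/d) for each: 1, -1, -1, 1.
Σ = 5^1 − 5^2 − 5^3 + 5^6 = 15480.
N = 15480/6 = 2580.

2580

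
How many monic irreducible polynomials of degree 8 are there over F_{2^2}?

8160

By the necklace-counting formula, N_4(8) = (1/8) Σ_{d|8} μ(8/d)·4^d.
Divisors of 8: 1, 2, 4, 8; μ(8/d) for each: 0, 0, -1, 1.
Σ = − 4^4 + 4^8 = 65280.
N = 65280/8 = 8160.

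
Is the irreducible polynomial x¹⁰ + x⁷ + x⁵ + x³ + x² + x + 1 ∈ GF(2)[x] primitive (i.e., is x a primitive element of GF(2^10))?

No

Write f(x) = x¹⁰ + x⁷ + x⁵ + x³ + x² + x + 1.
|GF(2^10)^×| = 2^10 − 1 = 1023. Prime factorization: 1023 = 3·11·31.
f is primitive ⇔ x has order 1023 in GF(2)[x]/(f), i.e. x^(1023/q) ≠ 1 for each prime q | 1023.
x^(341) mod f = 1
x^(93) mod f = x⁹ + x⁸ + x⁶ + x² + 1.
x^(33) mod f = x⁹ + x⁷ + x⁶ + x.
Since x^(341) = 1, the order of x divides 341 < 1023; not primitive.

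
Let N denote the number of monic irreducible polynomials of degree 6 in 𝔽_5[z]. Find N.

Gauss's count: N_{5}(6) = (1/6) Σ_{d|6} μ(6/d)·5^d.
Divisors of 6: 1, 2, 3, 6; μ(6/d) for each: 1, -1, -1, 1.
Σ = 5^1 − 5^2 − 5^3 + 5^6 = 15480.
N = 15480/6 = 2580.

2580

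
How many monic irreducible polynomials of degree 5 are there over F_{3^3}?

2869776

By the necklace-counting formula, N_27(5) = (1/5) Σ_{d|5} μ(5/d)·27^d.
Divisors of 5: 1, 5; μ(5/d) for each: -1, 1.
Σ = − 27^1 + 27^5 = 14348880.
N = 14348880/5 = 2869776.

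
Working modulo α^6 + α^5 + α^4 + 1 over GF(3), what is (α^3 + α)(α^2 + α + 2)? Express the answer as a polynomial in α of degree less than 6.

α^5 + α^4 + α^2 + 2α

Multiply in GF(3)[α]: (α^3 + α)·(α^2 + α + 2) = α^5 + α^4 + α^2 + 2α.
Reduced: α^5 + α^4 + α^2 + 2α.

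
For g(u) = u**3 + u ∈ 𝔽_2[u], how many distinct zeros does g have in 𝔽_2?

Evaluate at each of the 2 elements of 𝔽_2:
g(0) = 0 → root; g(1) = 0 → root.
Roots: {0, 1}.

2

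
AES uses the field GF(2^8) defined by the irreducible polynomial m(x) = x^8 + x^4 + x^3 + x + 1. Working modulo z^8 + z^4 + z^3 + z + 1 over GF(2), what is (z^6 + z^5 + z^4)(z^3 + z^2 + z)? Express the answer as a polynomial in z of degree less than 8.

Multiply in GF(2)[z]: (z^6 + z^5 + z^4)·(z^3 + z^2 + z) = z^9 + z^7 + z^5.
Reduce using z^8 ≡ z^4 + z^3 + z + 1 (mod z^8 + z^4 + z^3 + z + 1).
Reduced: z^7 + z^4 + z^2 + z.

z^7 + z^4 + z^2 + z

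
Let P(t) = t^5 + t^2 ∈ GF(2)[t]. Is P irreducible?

Check for roots in GF(2): P(0) = 0 → root; P(1) = 0 → root.
P(0) = 0, so (t) divides P(t); P is reducible.

No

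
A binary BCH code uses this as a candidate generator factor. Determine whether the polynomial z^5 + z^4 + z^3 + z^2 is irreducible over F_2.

No

Write g(z) = z^5 + z^4 + z^3 + z^2.
Check for roots in F_2: g(0) = 0 → root; g(1) = 0 → root.
g(0) = 0, so (z) divides g(z); g is reducible.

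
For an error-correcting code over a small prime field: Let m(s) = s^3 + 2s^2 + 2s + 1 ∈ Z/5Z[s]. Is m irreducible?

No

Check for roots in Z/5Z: m(0) = 1; m(1) = 1; m(2) = 1; m(3) = 2; m(4) = 0 → root.
m(4) = 0, so (s − 4) divides m(s); m is reducible.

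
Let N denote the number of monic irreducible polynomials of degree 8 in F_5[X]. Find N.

48750

By the necklace-counting formula, N_5(8) = (1/8) Σ_{d|8} μ(8/d)·5^d.
Divisors of 8: 1, 2, 4, 8; μ(8/d) for each: 0, 0, -1, 1.
Σ = − 5^4 + 5^8 = 390000.
N = 390000/8 = 48750.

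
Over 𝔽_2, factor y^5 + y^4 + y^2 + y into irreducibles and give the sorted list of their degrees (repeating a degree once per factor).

1, 1, 1, 2

Write f(y) = y^5 + y^4 + y^2 + y.
Roots in 𝔽_2: f(0) = 0 → root; f(1) = 0 → root.
Linear factors from roots: (y), (y + 1).
Complete factorization: f(y) = (y)·(y + 1)^2·(y^2 + y + 1).
Factor degrees with multiplicity: 1 + 1 + 1 + 2 = 5.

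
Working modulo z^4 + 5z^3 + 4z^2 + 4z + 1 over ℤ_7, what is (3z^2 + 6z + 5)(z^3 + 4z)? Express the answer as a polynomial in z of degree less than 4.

Multiply in ℤ_7[z]: (3z^2 + 6z + 5)·(z^3 + 4z) = 3z^5 + 6z^4 + 3z^3 + 3z^2 + 6z.
Reduce using z^4 ≡ 2z^3 + 3z^2 + 3z + 6 (mod z^4 + 5z^3 + 4z^2 + 4z + 1).
Reduced: z^3 + 6z^2 + 4z + 2.

z^3 + 6z^2 + 4z + 2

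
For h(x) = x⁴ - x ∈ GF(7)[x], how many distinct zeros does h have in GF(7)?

4

Evaluate at each of the 7 elements of GF(7):
h(0) = 0 → root; h(1) = 0 → root; h(2) = 0 → root; h(3) = 1; h(4) = 0 → root; h(5) = 4; h(6) = 2.
Roots: {0, 1, 2, 4}.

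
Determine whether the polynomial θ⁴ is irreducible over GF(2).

No

Write m(θ) = θ⁴.
Check for roots in GF(2): m(0) = 0 → root; m(1) = 1.
m(0) = 0, so (θ) divides m(θ); m is reducible.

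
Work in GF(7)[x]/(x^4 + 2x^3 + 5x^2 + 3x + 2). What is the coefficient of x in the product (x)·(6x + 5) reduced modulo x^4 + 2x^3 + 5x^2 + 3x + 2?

Multiply in GF(7)[x]: (x)·(6x + 5) = 6x^2 + 5x.
Reduced: 6x^2 + 5x.

5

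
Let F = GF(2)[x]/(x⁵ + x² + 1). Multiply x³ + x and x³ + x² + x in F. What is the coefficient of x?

1

Multiply in GF(2)[x]: (x³ + x)·(x³ + x² + x) = x⁶ + x⁵ + x³ + x².
Reduce using x⁵ ≡ x² + 1 (mod x⁵ + x² + 1).
Reduced: x + 1.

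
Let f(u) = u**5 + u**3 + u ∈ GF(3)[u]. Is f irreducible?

No

Check for roots in GF(3): f(0) = 0 → root; f(1) = 0 → root; f(2) = 0 → root.
f(0) = 0, so (u) divides f(u); f is reducible.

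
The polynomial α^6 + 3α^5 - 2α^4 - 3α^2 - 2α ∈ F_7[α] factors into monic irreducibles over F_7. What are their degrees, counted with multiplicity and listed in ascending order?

1, 1, 4

Write f(α) = α^6 + 3α^5 - 2α^4 - 3α^2 - 2α.
Linear factors from roots: (α), (α - 2).
Complete factorization: f(α) = (α)·(α - 2)·(α^4 - 2α^3 + α^2 + 2α + 1).
Factor degrees with multiplicity: 1 + 1 + 4 = 6.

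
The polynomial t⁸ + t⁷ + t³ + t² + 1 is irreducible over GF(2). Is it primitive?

Yes

Write f(t) = t⁸ + t⁷ + t³ + t² + 1.
|GF(2^8)^×| = 2^8 − 1 = 255. Prime factorization: 255 = 3·5·17.
f is primitive ⇔ t has order 255 in GF(2)[t]/(f), i.e. t^(255/q) ≠ 1 for each prime q | 255.
t^(85) mod f = t⁶ + t³ + t² + t.
t^(51) mod f = t⁵ + t⁴ + t² + 1.
t^(15) mod f = t⁷ + t⁶ + t⁴ + t³.
None equal 1, so t has full order 255; f is primitive.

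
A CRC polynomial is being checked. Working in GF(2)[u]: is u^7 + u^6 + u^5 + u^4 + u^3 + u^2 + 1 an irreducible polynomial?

Write g(u) = u^7 + u^6 + u^5 + u^4 + u^3 + u^2 + 1.
Check for roots in GF(2): g(0) = 1; g(1) = 1.
No roots, so no linear factors.
Monic irreducibles of degree 2 over GF(2): u^2 + u + 1.
None of them divide g (all give nonzero remainder).
Monic irreducibles of degree 3 over GF(2): u^3 + u + 1, u^3 + u^2 + 1.
None of them divide g (all give nonzero remainder).
No irreducible factor of degree ≤ 3 exists, so g is irreducible over GF(2).

Yes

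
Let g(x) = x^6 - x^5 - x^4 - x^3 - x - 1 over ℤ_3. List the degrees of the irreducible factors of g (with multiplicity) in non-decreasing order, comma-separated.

Roots in ℤ_3: g(0) = 2; g(1) = 2; g(2) = 2.
Complete factorization: g(x) = (x^6 - x^5 - x^4 - x^3 - x - 1).
Factor degrees with multiplicity: 6 = 6.

6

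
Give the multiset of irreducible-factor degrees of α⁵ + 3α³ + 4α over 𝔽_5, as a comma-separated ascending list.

Write g(α) = α⁵ + 3α³ + 4α.
Roots in 𝔽_5: g(0) = 0 → root; g(1) = 3; g(2) = 4; g(3) = 1; g(4) = 2.
Linear factors from roots: (α).
Complete factorization: g(α) = (α)·(α² + α + 2)·(α² + 4α + 2).
Factor degrees with multiplicity: 1 + 2 + 2 = 5.

1, 2, 2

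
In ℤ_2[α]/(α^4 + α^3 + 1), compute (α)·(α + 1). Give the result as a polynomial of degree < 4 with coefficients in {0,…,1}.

Multiply in ℤ_2[α]: (α)·(α + 1) = α^2 + α.
Reduced: α^2 + α.

α^2 + α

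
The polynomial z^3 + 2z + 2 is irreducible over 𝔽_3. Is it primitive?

Write f(z) = z^3 + 2z + 2.
|GF(3^3)^×| = 3^3 − 1 = 26. Prime factorization: 26 = 2·13.
f is primitive ⇔ z has order 26 in GF(3)[z]/(f), i.e. z^(26/q) ≠ 1 for each prime q | 26.
z^(13) mod f = 1
z^(2) mod f = z^2.
Since z^(13) = 1, the order of z divides 13 < 26; not primitive.

No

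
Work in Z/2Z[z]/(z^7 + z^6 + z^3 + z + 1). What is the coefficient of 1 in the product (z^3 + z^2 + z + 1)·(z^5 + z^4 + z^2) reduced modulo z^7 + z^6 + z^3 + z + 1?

Multiply in Z/2Z[z]: (z^3 + z^2 + z + 1)·(z^5 + z^4 + z^2) = z^8 + z^5 + z^3 + z^2.
Reduce using z^7 ≡ z^6 + z^3 + z + 1 (mod z^7 + z^6 + z^3 + z + 1).
Reduced: z^6 + z^5 + z^4 + 1.

1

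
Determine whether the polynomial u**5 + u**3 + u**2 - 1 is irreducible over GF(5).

Write f(u) = u**5 + u**3 + u**2 - 1.
Check for roots in GF(5): f(0) = 4; f(1) = 2; f(2) = 3; f(3) = 3; f(4) = 3.
No roots, so no linear factors.
Degree-2 irreducible divisors: test the 10 monic irreducibles of degree 2 over GF(5).
None of them divide f (all give nonzero remainder).
No irreducible factor of degree ≤ 2 exists, so f is irreducible over GF(5).

Yes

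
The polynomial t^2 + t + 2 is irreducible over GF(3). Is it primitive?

Yes

Write f(t) = t^2 + t + 2.
|GF(3^2)^×| = 3^2 − 1 = 8. Prime factorization: 8 = 2^3.
f is primitive ⇔ t has order 8 in GF(3)[t]/(f), i.e. t^(8/q) ≠ 1 for each prime q | 8.
t^(4) mod f = 2.
None equal 1, so t has full order 8; f is primitive.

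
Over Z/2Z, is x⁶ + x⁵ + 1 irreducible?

Yes

Write h(x) = x⁶ + x⁵ + 1.
Check for roots in Z/2Z: h(0) = 1; h(1) = 1.
No roots, so no linear factors.
Monic irreducibles of degree 2 over GF(2): x² + x + 1.
None of them divide h (all give nonzero remainder).
Monic irreducibles of degree 3 over GF(2): x³ + x + 1, x³ + x² + 1.
None of them divide h (all give nonzero remainder).
No irreducible factor of degree ≤ 3 exists, so h is irreducible over GF(2).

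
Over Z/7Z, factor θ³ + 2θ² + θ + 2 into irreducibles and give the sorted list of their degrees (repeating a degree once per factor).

1, 2

Write g(θ) = θ³ + 2θ² + θ + 2.
Linear factors from roots: (θ + 2).
Complete factorization: g(θ) = (θ + 2)·(θ² + 1).
Factor degrees with multiplicity: 1 + 2 = 3.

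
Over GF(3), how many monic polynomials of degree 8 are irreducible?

810

x^(3^8) − x is the product of all monic irreducibles of degree dividing 8; Möbius inversion gives N = (1/8) Σ μ(8/d)·3^d.
Divisors of 8: 1, 2, 4, 8; μ(8/d) for each: 0, 0, -1, 1.
Σ = − 3^4 + 3^8 = 6480.
N = 6480/8 = 810.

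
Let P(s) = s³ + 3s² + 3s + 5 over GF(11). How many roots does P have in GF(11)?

Evaluate at each of the 11 elements of GF(11):
P(0) = 5; P(1) = 1; P(2) = 9; P(3) = 2; P(4) = 8; P(5) = 0 → root; P(6) = 6; P(7) = 10; P(8) = 7; P(9) = 3; P(10) = 4.
Roots: {5}.

1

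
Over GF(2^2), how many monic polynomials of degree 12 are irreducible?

By the necklace-counting formula, N_4(12) = (1/12) Σ_{d|12} μ(12/d)·4^d.
Divisors of 12: 1, 2, 3, 4, 6, 12; μ(12/d) for each: 0, 1, 0, -1, -1, 1.
Σ = 4^2 − 4^4 − 4^6 + 4^12 = 16772880.
N = 16772880/12 = 1397740.

1397740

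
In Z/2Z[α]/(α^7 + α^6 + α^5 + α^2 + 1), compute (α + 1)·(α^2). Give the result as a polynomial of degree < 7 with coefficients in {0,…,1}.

Multiply in Z/2Z[α]: (α + 1)·(α^2) = α^3 + α^2.
Reduced: α^3 + α^2.

α^3 + α^2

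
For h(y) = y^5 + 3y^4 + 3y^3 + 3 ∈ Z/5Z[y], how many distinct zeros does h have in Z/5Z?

2

Evaluate at each of the 5 elements of Z/5Z:
h(0) = 3; h(1) = 0 → root; h(2) = 2; h(3) = 0 → root; h(4) = 2.
Roots: {1, 3}.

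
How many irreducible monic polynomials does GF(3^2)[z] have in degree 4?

1620

x^(9^4) − x is the product of all monic irreducibles of degree dividing 4; Möbius inversion gives N = (1/4) Σ μ(4/d)·9^d.
Divisors of 4: 1, 2, 4; μ(4/d) for each: 0, -1, 1.
Σ = − 9^2 + 9^4 = 6480.
N = 6480/4 = 1620.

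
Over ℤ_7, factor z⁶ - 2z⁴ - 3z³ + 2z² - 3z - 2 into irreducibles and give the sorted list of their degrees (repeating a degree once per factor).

1, 2, 3

Write g(z) = z⁶ - 2z⁴ - 3z³ + 2z² - 3z - 2.
Linear factors from roots: (z - 1).
Complete factorization: g(z) = (z - 1)·(z² + 1)·(z³ + z² - 2z + 2).
Factor degrees with multiplicity: 1 + 2 + 3 = 6.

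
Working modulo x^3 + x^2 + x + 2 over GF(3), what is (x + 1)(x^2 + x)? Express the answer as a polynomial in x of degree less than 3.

Multiply in GF(3)[x]: (x + 1)·(x^2 + x) = x^3 + 2x^2 + x.
Reduce using x^3 ≡ 2x^2 + 2x + 1 (mod x^3 + x^2 + x + 2).
Reduced: x^2 + 1.

x^2 + 1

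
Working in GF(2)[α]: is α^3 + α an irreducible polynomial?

No

Write g(α) = α^3 + α.
Check for roots in GF(2): g(0) = 0 → root; g(1) = 0 → root.
g(0) = 0, so (α) divides g(α); g is reducible.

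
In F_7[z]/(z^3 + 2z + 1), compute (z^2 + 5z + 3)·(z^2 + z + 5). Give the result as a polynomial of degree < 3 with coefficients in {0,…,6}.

4z^2 + z + 2

Multiply in F_7[z]: (z^2 + 5z + 3)·(z^2 + z + 5) = z^4 + 6z^3 + 6z^2 + 1.
Reduce using z^3 ≡ 5z + 6 (mod z^3 + 2z + 1).
Reduced: 4z^2 + z + 2.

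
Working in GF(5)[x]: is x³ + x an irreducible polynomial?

Write f(x) = x³ + x.
Check for roots in GF(5): f(0) = 0 → root; f(1) = 2; f(2) = 0 → root; f(3) = 0 → root; f(4) = 3.
f(0) = 0, so (x) divides f(x); f is reducible.

No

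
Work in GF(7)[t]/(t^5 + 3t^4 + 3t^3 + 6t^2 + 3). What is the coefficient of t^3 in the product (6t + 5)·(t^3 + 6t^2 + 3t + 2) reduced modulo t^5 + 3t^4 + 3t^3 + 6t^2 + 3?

Multiply in GF(7)[t]: (6t + 5)·(t^3 + 6t^2 + 3t + 2) = 6t^4 + 6t^3 + 6t^2 + 6t + 3.
Reduced: 6t^4 + 6t^3 + 6t^2 + 6t + 3.

6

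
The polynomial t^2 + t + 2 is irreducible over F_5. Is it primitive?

Yes

Write f(t) = t^2 + t + 2.
|GF(5^2)^×| = 5^2 − 1 = 24. Prime factorization: 24 = 2^3·3.
f is primitive ⇔ t has order 24 in GF(5)[t]/(f), i.e. t^(24/q) ≠ 1 for each prime q | 24.
t^(12) mod f = 4.
t^(8) mod f = 3t + 1.
None equal 1, so t has full order 24; f is primitive.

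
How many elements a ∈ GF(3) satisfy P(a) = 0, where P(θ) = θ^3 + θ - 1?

1

Evaluate at each of the 3 elements of GF(3):
P(0) = 2; P(1) = 1; P(2) = 0 → root.
Roots: {2}.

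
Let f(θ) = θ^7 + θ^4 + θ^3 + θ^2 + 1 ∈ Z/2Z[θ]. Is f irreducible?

Yes

Check for roots in Z/2Z: f(0) = 1; f(1) = 1.
No roots, so no linear factors.
Monic irreducibles of degree 2 over GF(2): θ^2 + θ + 1.
None of them divide f (all give nonzero remainder).
Monic irreducibles of degree 3 over GF(2): θ^3 + θ + 1, θ^3 + θ^2 + 1.
None of them divide f (all give nonzero remainder).
No irreducible factor of degree ≤ 3 exists, so f is irreducible over GF(2).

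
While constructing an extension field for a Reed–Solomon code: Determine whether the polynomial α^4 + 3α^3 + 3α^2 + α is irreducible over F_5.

No

Write f(α) = α^4 + 3α^3 + 3α^2 + α.
Check for roots in F_5: f(0) = 0 → root; f(1) = 3; f(2) = 4; f(3) = 2; f(4) = 0 → root.
f(0) = 0, so (α) divides f(α); f is reducible.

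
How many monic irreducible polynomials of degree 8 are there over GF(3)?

Gauss's count: N_{3}(8) = (1/8) Σ_{d|8} μ(8/d)·3^d.
Divisors of 8: 1, 2, 4, 8; μ(8/d) for each: 0, 0, -1, 1.
Σ = − 3^4 + 3^8 = 6480.
N = 6480/8 = 810.

810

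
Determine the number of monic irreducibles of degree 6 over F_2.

Gauss's count: N_{2}(6) = (1/6) Σ_{d|6} μ(6/d)·2^d.
Divisors of 6: 1, 2, 3, 6; μ(6/d) for each: 1, -1, -1, 1.
Σ = 2^1 − 2^2 − 2^3 + 2^6 = 54.
N = 54/6 = 9.

9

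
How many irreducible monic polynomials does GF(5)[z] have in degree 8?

48750

Gauss's count: N_{5}(8) = (1/8) Σ_{d|8} μ(8/d)·5^d.
Divisors of 8: 1, 2, 4, 8; μ(8/d) for each: 0, 0, -1, 1.
Σ = − 5^4 + 5^8 = 390000.
N = 390000/8 = 48750.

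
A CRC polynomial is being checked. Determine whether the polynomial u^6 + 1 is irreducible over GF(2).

No

Write h(u) = u^6 + 1.
Check for roots in GF(2): h(0) = 1; h(1) = 0 → root.
h(1) = 0, so (u − 1) divides h(u); h is reducible.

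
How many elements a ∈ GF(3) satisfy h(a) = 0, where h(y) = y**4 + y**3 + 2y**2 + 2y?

3

Evaluate at each of the 3 elements of GF(3):
h(0) = 0 → root; h(1) = 0 → root; h(2) = 0 → root.
Roots: {0, 1, 2}.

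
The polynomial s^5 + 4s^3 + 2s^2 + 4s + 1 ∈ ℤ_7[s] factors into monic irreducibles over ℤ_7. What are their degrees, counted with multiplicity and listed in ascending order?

Write h(s) = s^5 + 4s^3 + 2s^2 + 4s + 1.
Linear factors from roots: (s + 2).
Complete factorization: h(s) = (s + 2)·(s^2 + 2s + 3)·(s^2 + 3s + 6).
Factor degrees with multiplicity: 1 + 2 + 2 = 5.

1, 2, 2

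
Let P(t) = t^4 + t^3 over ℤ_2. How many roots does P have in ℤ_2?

Evaluate at each of the 2 elements of ℤ_2:
P(0) = 0 → root; P(1) = 0 → root.
Roots: {0, 1}.

2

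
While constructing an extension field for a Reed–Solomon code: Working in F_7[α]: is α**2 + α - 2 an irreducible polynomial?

Write P(α) = α**2 + α - 2.
Check for roots in F_7: P(0) = 5; P(1) = 0 → root; P(2) = 4; P(3) = 3; P(4) = 4; P(5) = 0 → root; P(6) = 5.
P(1) = 0, so (α − 1) divides P(α); P is reducible.

No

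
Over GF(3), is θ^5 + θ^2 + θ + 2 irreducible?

Write f(θ) = θ^5 + θ^2 + θ + 2.
Check for roots in GF(3): f(0) = 2; f(1) = 2; f(2) = 1.
No roots, so no linear factors.
Monic irreducibles of degree 2 over GF(3): θ^2 + 1, θ^2 + θ + 2, θ^2 + 2θ + 2.
None of them divide f (all give nonzero remainder).
No irreducible factor of degree ≤ 2 exists, so f is irreducible over GF(3).

Yes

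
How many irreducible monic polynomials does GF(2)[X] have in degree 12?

The number of monic irreducibles of degree 12 over GF(2) is (1/12)·Σ_{d∣12} μ(12/d) 2^d.
Divisors of 12: 1, 2, 3, 4, 6, 12; μ(12/d) for each: 0, 1, 0, -1, -1, 1.
Σ = 2^2 − 2^4 − 2^6 + 2^12 = 4020.
N = 4020/12 = 335.

335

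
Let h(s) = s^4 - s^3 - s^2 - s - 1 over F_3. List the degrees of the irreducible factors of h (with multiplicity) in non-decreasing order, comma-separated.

Roots in F_3: h(0) = 2; h(1) = 0 → root; h(2) = 1.
Linear factors from roots: (s - 1).
Complete factorization: h(s) = (s - 1)·(s^3 - s + 1).
Factor degrees with multiplicity: 1 + 3 = 4.

1, 3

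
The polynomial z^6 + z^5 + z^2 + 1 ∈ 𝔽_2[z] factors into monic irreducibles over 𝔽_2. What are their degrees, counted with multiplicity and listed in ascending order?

1, 2, 3

Write h(z) = z^6 + z^5 + z^2 + 1.
Roots in 𝔽_2: h(0) = 1; h(1) = 0 → root.
Linear factors from roots: (z + 1).
Complete factorization: h(z) = (z + 1)·(z^2 + z + 1)·(z^3 + z^2 + 1).
Factor degrees with multiplicity: 1 + 2 + 3 = 6.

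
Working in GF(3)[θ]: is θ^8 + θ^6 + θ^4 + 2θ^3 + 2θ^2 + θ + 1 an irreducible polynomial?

Write f(θ) = θ^8 + θ^6 + θ^4 + 2θ^3 + 2θ^2 + θ + 1.
Check for roots in GF(3): f(0) = 1; f(1) = 0 → root; f(2) = 0 → root.
f(1) = 0, so (θ − 1) divides f(θ); f is reducible.

No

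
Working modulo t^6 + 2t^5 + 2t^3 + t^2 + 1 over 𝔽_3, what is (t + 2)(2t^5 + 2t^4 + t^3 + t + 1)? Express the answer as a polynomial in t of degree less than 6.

2t^5 + 2t^4 + t^3 + 2t^2

Multiply in 𝔽_3[t]: (t + 2)·(2t^5 + 2t^4 + t^3 + t + 1) = 2t^6 + 2t^4 + 2t^3 + t^2 + 2.
Reduce using t^6 ≡ t^5 + t^3 + 2t^2 + 2 (mod t^6 + 2t^5 + 2t^3 + t^2 + 1).
Reduced: 2t^5 + 2t^4 + t^3 + 2t^2.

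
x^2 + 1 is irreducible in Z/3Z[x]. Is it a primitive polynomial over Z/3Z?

No

Write f(x) = x^2 + 1.
|GF(3^2)^×| = 3^2 − 1 = 8. Prime factorization: 8 = 2^3.
f is primitive ⇔ x has order 8 in GF(3)[x]/(f), i.e. x^(8/q) ≠ 1 for each prime q | 8.
x^(4) mod f = 1
Since x^(4) = 1, the order of x divides 4 < 8; not primitive.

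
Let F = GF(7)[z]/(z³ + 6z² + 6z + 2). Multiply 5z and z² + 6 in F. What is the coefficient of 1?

4

Multiply in GF(7)[z]: (5z)·(z² + 6) = 5z³ + 2z.
Reduce using z³ ≡ z² + z + 5 (mod z³ + 6z² + 6z + 2).
Reduced: 5z² + 4.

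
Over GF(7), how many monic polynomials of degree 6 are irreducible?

The number of monic irreducibles of degree 6 over GF(7) is (1/6)·Σ_{d∣6} μ(6/d) 7^d.
Divisors of 6: 1, 2, 3, 6; μ(6/d) for each: 1, -1, -1, 1.
Σ = 7^1 − 7^2 − 7^3 + 7^6 = 117264.
N = 117264/6 = 19544.

19544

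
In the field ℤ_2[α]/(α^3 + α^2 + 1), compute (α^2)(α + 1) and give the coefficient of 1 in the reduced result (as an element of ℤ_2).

1

Multiply in ℤ_2[α]: (α^2)·(α + 1) = α^3 + α^2.
Reduce using α^3 ≡ α^2 + 1 (mod α^3 + α^2 + 1).
Reduced: 1.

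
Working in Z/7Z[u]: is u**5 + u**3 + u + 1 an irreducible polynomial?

Write P(u) = u**5 + u**3 + u + 1.
Check for roots in Z/7Z: P(0) = 1; P(1) = 4; P(2) = 1; P(3) = 1; P(4) = 1; P(5) = 1; P(6) = 5.
No roots, so no linear factors.
Degree-2 irreducible divisors: test the 21 monic irreducibles of degree 2 over GF(7).
None of them divide P (all give nonzero remainder).
No irreducible factor of degree ≤ 2 exists, so P is irreducible over GF(7).

Yes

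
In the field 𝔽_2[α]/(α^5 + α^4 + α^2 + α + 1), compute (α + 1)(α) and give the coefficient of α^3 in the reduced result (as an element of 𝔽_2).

0

Multiply in 𝔽_2[α]: (α + 1)·(α) = α^2 + α.
Reduced: α^2 + α.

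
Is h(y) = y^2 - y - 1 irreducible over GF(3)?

Check for roots in GF(3): h(0) = 2; h(1) = 2; h(2) = 1.
No roots. A degree-2 polynomial over a field with no linear factor is irreducible.

Yes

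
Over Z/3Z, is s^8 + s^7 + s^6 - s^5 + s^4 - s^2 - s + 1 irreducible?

No

Write f(s) = s^8 + s^7 + s^6 - s^5 + s^4 - s^2 - s + 1.
Check for roots in Z/3Z: f(0) = 1; f(1) = 2; f(2) = 1.
No roots, so no linear factors.
Monic irreducibles of degree 2 over GF(3): s^2 + 1, s^2 + s - 1, s^2 - s - 1.
s^2 + 1 divides f: f(s) = (s^2 + 1)·(s^6 + s^5 + s^3 + s^2 - s + 1).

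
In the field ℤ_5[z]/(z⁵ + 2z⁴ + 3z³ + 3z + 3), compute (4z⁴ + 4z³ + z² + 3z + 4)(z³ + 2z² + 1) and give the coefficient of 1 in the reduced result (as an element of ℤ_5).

2

Multiply in ℤ_5[z]: (4z⁴ + 4z³ + z² + 3z + 4)·(z³ + 2z² + 1) = 4z⁷ + 2z⁶ + 4z⁵ + 4z⁴ + 4z³ + 4z² + 3z + 4.
Reduce using z⁵ ≡ 3z⁴ + 2z³ + 2z + 2 (mod z⁵ + 2z⁴ + 3z³ + 3z + 3).
Reduced: 4z⁴ + 4z + 2.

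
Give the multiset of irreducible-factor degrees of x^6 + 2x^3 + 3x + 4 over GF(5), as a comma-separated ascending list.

Write h(x) = x^6 + 2x^3 + 3x + 4.
Roots in GF(5): h(0) = 4; h(1) = 0 → root; h(2) = 0 → root; h(3) = 1; h(4) = 0 → root.
Linear factors from roots: (x + 4), (x + 3), (x + 1).
Complete factorization: h(x) = (x + 1)·(x + 3)·(x + 4)^2·(x^2 + 3x + 3).
Factor degrees with multiplicity: 1 + 1 + 1 + 1 + 2 = 6.

1, 1, 1, 1, 2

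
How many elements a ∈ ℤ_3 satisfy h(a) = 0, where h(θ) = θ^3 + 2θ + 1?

Evaluate at each of the 3 elements of ℤ_3:
h(0) = 1; h(1) = 1; h(2) = 1.
No element is a root.

0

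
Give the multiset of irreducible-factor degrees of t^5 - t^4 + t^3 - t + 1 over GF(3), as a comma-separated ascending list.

Write h(t) = t^5 - t^4 + t^3 - t + 1.
Roots in GF(3): h(0) = 1; h(1) = 1; h(2) = 2.
Complete factorization: h(t) = (t^2 - t - 1)·(t^3 - t - 1).
Factor degrees with multiplicity: 2 + 3 = 5.

2, 3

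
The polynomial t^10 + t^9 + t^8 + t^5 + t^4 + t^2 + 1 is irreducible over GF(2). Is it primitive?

Write f(t) = t^10 + t^9 + t^8 + t^5 + t^4 + t^2 + 1.
|GF(2^10)^×| = 2^10 − 1 = 1023. Prime factorization: 1023 = 3·11·31.
f is primitive ⇔ t has order 1023 in GF(2)[t]/(f), i.e. t^(1023/q) ≠ 1 for each prime q | 1023.
t^(341) mod f = 1
t^(93) mod f = t^8 + t^5 + t^3 + t^2 + t.
t^(33) mod f = t^8 + t^6 + t^2 + 1.
Since t^(341) = 1, the order of t divides 341 < 1023; not primitive.

No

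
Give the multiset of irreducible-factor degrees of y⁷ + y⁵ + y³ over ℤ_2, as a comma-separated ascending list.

Write f(y) = y⁷ + y⁵ + y³.
Roots in ℤ_2: f(0) = 0 → root; f(1) = 1.
Linear factors from roots: (y).
Complete factorization: f(y) = (y)^3·(y² + y + 1)^2.
Factor degrees with multiplicity: 1 + 1 + 1 + 2 + 2 = 7.

1, 1, 1, 2, 2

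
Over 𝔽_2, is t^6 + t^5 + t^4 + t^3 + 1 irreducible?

Write P(t) = t^6 + t^5 + t^4 + t^3 + 1.
Check for roots in 𝔽_2: P(0) = 1; P(1) = 1.
No roots, so no linear factors.
Monic irreducibles of degree 2 over GF(2): t^2 + t + 1.
t^2 + t + 1 divides P: P(t) = (t^2 + t + 1)·(t^4 + t + 1).

No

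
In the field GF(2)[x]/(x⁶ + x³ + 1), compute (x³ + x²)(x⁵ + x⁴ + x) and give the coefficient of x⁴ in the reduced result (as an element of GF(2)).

Multiply in GF(2)[x]: (x³ + x²)·(x⁵ + x⁴ + x) = x⁸ + x⁶ + x⁴ + x³.
Reduce using x⁶ ≡ x³ + 1 (mod x⁶ + x³ + 1).
Reduced: x⁵ + x⁴ + x² + 1.

1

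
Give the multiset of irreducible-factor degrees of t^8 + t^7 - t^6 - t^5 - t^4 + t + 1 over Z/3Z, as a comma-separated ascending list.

8

Write g(t) = t^8 + t^7 - t^6 - t^5 - t^4 + t + 1.
Roots in Z/3Z: g(0) = 1; g(1) = 1; g(2) = 2.
Complete factorization: g(t) = (t^8 + t^7 - t^6 - t^5 - t^4 + t + 1).
Factor degrees with multiplicity: 8 = 8.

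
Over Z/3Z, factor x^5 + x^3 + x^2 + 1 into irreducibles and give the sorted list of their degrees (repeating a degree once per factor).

1, 1, 1, 2

Write f(x) = x^5 + x^3 + x^2 + 1.
Roots in Z/3Z: f(0) = 1; f(1) = 1; f(2) = 0 → root.
Linear factors from roots: (x + 1).
Complete factorization: f(x) = (x + 1)^3·(x^2 + 1).
Factor degrees with multiplicity: 1 + 1 + 1 + 2 = 5.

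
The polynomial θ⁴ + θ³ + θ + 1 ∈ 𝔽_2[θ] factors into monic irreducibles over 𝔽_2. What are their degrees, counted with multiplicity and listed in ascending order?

Write f(θ) = θ⁴ + θ³ + θ + 1.
Roots in 𝔽_2: f(0) = 1; f(1) = 0 → root.
Linear factors from roots: (θ + 1).
Complete factorization: f(θ) = (θ + 1)^2·(θ² + θ + 1).
Factor degrees with multiplicity: 1 + 1 + 2 = 4.

1, 1, 2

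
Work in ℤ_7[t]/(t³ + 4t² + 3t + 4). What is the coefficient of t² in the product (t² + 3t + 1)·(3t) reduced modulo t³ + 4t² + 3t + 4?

4

Multiply in ℤ_7[t]: (t² + 3t + 1)·(3t) = 3t³ + 2t² + 3t.
Reduce using t³ ≡ 3t² + 4t + 3 (mod t³ + 4t² + 3t + 4).
Reduced: 4t² + t + 2.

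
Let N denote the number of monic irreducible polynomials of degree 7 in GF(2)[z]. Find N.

By the necklace-counting formula, N_2(7) = (1/7) Σ_{d|7} μ(7/d)·2^d.
Divisors of 7: 1, 7; μ(7/d) for each: -1, 1.
Σ = − 2^1 + 2^7 = 126.
N = 126/7 = 18.

18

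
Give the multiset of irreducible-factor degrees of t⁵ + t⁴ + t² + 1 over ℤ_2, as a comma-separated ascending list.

Write f(t) = t⁵ + t⁴ + t² + 1.
Roots in ℤ_2: f(0) = 1; f(1) = 0 → root.
Linear factors from roots: (t + 1).
Complete factorization: f(t) = (t + 1)·(t⁴ + t + 1).
Factor degrees with multiplicity: 1 + 4 = 5.

1, 4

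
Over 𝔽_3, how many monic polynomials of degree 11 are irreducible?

By the necklace-counting formula, N_3(11) = (1/11) Σ_{d|11} μ(11/d)·3^d.
Divisors of 11: 1, 11; μ(11/d) for each: -1, 1.
Σ = − 3^1 + 3^11 = 177144.
N = 177144/11 = 16104.

16104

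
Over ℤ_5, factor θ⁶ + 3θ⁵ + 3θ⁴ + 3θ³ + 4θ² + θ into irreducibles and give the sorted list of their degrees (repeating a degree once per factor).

Write h(θ) = θ⁶ + 3θ⁵ + 3θ⁴ + 3θ³ + 4θ² + θ.
Roots in ℤ_5: h(0) = 0 → root; h(1) = 0 → root; h(2) = 0 → root; h(3) = 1; h(4) = 1.
Linear factors from roots: (θ), (θ + 4), (θ + 3).
Complete factorization: h(θ) = (θ)·(θ + 3)·(θ + 4)·(θ³ + θ² + 4θ + 3).
Factor degrees with multiplicity: 1 + 1 + 1 + 3 = 6.

1, 1, 1, 3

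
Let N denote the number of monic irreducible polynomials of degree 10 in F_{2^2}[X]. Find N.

By the necklace-counting formula, N_4(10) = (1/10) Σ_{d|10} μ(10/d)·4^d.
Divisors of 10: 1, 2, 5, 10; μ(10/d) for each: 1, -1, -1, 1.
Σ = 4^1 − 4^2 − 4^5 + 4^10 = 1047540.
N = 1047540/10 = 104754.

104754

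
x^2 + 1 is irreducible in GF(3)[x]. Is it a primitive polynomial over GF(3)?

Write f(x) = x^2 + 1.
|GF(3^2)^×| = 3^2 − 1 = 8. Prime factorization: 8 = 2^3.
f is primitive ⇔ x has order 8 in GF(3)[x]/(f), i.e. x^(8/q) ≠ 1 for each prime q | 8.
x^(4) mod f = 1
Since x^(4) = 1, the order of x divides 4 < 8; not primitive.

No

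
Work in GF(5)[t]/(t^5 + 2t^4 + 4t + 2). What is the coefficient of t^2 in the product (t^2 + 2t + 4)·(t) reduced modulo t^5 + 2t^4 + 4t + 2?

Multiply in GF(5)[t]: (t^2 + 2t + 4)·(t) = t^3 + 2t^2 + 4t.
Reduced: t^3 + 2t^2 + 4t.

2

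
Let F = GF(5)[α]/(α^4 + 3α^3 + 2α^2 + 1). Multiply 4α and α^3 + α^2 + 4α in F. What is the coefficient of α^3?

2

Multiply in GF(5)[α]: (4α)·(α^3 + α^2 + 4α) = 4α^4 + 4α^3 + α^2.
Reduce using α^4 ≡ 2α^3 + 3α^2 + 4 (mod α^4 + 3α^3 + 2α^2 + 1).
Reduced: 2α^3 + 3α^2 + 1.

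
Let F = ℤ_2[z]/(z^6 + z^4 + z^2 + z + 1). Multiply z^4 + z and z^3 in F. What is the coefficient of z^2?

1

Multiply in ℤ_2[z]: (z^4 + z)·(z^3) = z^7 + z^4.
Reduce using z^6 ≡ z^4 + z^2 + z + 1 (mod z^6 + z^4 + z^2 + z + 1).
Reduced: z^5 + z^4 + z^3 + z^2 + z.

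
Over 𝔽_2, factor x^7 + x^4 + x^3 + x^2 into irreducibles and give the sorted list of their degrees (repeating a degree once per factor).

1, 1, 1, 1, 3

Write f(x) = x^7 + x^4 + x^3 + x^2.
Roots in 𝔽_2: f(0) = 0 → root; f(1) = 0 → root.
Linear factors from roots: (x), (x + 1).
Complete factorization: f(x) = (x)^2·(x + 1)^2·(x^3 + x + 1).
Factor degrees with multiplicity: 1 + 1 + 1 + 1 + 3 = 7.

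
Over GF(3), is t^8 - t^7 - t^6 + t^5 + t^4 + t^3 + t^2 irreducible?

Write P(t) = t^8 - t^7 - t^6 + t^5 + t^4 + t^3 + t^2.
Check for roots in GF(3): P(0) = 0 → root; P(1) = 0 → root; P(2) = 1.
P(0) = 0, so (t) divides P(t); P is reducible.

No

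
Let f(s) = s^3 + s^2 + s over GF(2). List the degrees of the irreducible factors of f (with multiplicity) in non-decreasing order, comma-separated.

Roots in GF(2): f(0) = 0 → root; f(1) = 1.
Linear factors from roots: (s).
Complete factorization: f(s) = (s)·(s^2 + s + 1).
Factor degrees with multiplicity: 1 + 2 = 3.

1, 2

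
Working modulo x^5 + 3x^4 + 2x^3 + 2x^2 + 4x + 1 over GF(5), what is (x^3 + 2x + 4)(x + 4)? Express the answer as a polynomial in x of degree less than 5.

Multiply in GF(5)[x]: (x^3 + 2x + 4)·(x + 4) = x^4 + 4x^3 + 2x^2 + 2x + 1.
Reduced: x^4 + 4x^3 + 2x^2 + 2x + 1.

x^4 + 4x^3 + 2x^2 + 2x + 1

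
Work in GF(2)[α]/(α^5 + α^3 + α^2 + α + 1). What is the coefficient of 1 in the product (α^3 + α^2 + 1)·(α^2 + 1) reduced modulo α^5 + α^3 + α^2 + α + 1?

Multiply in GF(2)[α]: (α^3 + α^2 + 1)·(α^2 + 1) = α^5 + α^4 + α^3 + 1.
Reduce using α^5 ≡ α^3 + α^2 + α + 1 (mod α^5 + α^3 + α^2 + α + 1).
Reduced: α^4 + α^2 + α.

0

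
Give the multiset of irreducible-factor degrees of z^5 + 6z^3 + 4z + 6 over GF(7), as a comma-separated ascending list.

Write f(z) = z^5 + 6z^3 + 4z + 6.
Complete factorization: f(z) = (z^5 + 6z^3 + 4z + 6).
Factor degrees with multiplicity: 5 = 5.

5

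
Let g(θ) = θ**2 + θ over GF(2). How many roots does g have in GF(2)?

Evaluate at each of the 2 elements of GF(2):
g(0) = 0 → root; g(1) = 0 → root.
Roots: {0, 1}.

2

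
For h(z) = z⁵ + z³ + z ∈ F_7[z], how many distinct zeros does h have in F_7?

5

Evaluate at each of the 7 elements of F_7:
h(0) = 0 → root; h(1) = 3; h(2) = 0 → root; h(3) = 0 → root; h(4) = 0 → root; h(5) = 0 → root; h(6) = 4.
Roots: {0, 2, 3, 4, 5}.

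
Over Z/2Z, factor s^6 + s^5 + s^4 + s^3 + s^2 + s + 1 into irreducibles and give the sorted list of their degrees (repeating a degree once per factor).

3, 3

Write f(s) = s^6 + s^5 + s^4 + s^3 + s^2 + s + 1.
Roots in Z/2Z: f(0) = 1; f(1) = 1.
Complete factorization: f(s) = (s^3 + s + 1)·(s^3 + s^2 + 1).
Factor degrees with multiplicity: 3 + 3 = 6.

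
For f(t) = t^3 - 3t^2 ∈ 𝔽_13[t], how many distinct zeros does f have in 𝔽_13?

Evaluate at each of the 13 elements of 𝔽_13:
f(0) = 0 → root; f(1) = 11; f(2) = 9; f(3) = 0 → root; f(4) = 3; f(5) = 11; f(6) = 4; f(7) = 1; f(8) = 8; f(9) = 5; f(10) = 11; f(11) = 6; f(12) = 9.
Roots: {0, 3}.

2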